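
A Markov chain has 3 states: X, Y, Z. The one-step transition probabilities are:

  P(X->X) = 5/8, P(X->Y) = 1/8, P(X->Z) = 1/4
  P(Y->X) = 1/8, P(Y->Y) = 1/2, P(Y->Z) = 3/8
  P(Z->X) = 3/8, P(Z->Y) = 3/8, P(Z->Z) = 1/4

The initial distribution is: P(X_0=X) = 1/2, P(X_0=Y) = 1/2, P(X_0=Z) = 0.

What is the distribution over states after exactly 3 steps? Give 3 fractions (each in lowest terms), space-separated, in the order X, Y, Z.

Answer: 201/512 325/1024 297/1024

Derivation:
Propagating the distribution step by step (d_{t+1} = d_t * P):
d_0 = (X=1/2, Y=1/2, Z=0)
  d_1[X] = 1/2*5/8 + 1/2*1/8 + 0*3/8 = 3/8
  d_1[Y] = 1/2*1/8 + 1/2*1/2 + 0*3/8 = 5/16
  d_1[Z] = 1/2*1/4 + 1/2*3/8 + 0*1/4 = 5/16
d_1 = (X=3/8, Y=5/16, Z=5/16)
  d_2[X] = 3/8*5/8 + 5/16*1/8 + 5/16*3/8 = 25/64
  d_2[Y] = 3/8*1/8 + 5/16*1/2 + 5/16*3/8 = 41/128
  d_2[Z] = 3/8*1/4 + 5/16*3/8 + 5/16*1/4 = 37/128
d_2 = (X=25/64, Y=41/128, Z=37/128)
  d_3[X] = 25/64*5/8 + 41/128*1/8 + 37/128*3/8 = 201/512
  d_3[Y] = 25/64*1/8 + 41/128*1/2 + 37/128*3/8 = 325/1024
  d_3[Z] = 25/64*1/4 + 41/128*3/8 + 37/128*1/4 = 297/1024
d_3 = (X=201/512, Y=325/1024, Z=297/1024)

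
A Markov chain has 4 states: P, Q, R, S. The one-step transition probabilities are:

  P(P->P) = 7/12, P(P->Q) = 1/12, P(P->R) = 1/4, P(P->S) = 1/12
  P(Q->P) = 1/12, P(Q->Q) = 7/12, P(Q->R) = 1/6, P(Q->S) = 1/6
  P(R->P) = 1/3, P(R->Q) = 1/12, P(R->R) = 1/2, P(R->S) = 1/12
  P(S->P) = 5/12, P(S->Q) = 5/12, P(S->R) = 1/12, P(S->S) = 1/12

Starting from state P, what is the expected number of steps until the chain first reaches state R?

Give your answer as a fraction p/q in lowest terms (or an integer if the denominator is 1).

Answer: 136/29

Derivation:
Let h_i = expected steps to first reach R from state i.
Boundary: h_R = 0.
First-step equations for the other states:
  h_P = 1 + 7/12*h_P + 1/12*h_Q + 1/4*h_R + 1/12*h_S
  h_Q = 1 + 1/12*h_P + 7/12*h_Q + 1/6*h_R + 1/6*h_S
  h_S = 1 + 5/12*h_P + 5/12*h_Q + 1/12*h_R + 1/12*h_S

Substituting h_R = 0 and rearranging gives the linear system (I - Q) h = 1:
  [5/12, -1/12, -1/12] . (h_P, h_Q, h_S) = 1
  [-1/12, 5/12, -1/6] . (h_P, h_Q, h_S) = 1
  [-5/12, -5/12, 11/12] . (h_P, h_Q, h_S) = 1

Solving yields:
  h_P = 136/29
  h_Q = 164/29
  h_S = 168/29

Starting state is P, so the expected hitting time is h_P = 136/29.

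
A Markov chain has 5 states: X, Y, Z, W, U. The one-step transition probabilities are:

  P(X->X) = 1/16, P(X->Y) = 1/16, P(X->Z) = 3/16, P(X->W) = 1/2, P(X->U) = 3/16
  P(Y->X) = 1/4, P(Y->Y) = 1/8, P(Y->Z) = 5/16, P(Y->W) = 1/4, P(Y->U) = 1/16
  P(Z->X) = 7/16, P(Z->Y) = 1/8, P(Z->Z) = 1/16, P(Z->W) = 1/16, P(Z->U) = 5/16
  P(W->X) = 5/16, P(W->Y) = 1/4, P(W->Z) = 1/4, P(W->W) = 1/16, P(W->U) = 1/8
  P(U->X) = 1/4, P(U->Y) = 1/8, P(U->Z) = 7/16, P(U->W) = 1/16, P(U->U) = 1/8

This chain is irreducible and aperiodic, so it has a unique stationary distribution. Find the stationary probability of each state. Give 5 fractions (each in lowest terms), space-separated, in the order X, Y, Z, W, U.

The stationary distribution satisfies pi = pi * P, i.e.:
  pi_X = 1/16*pi_X + 1/4*pi_Y + 7/16*pi_Z + 5/16*pi_W + 1/4*pi_U
  pi_Y = 1/16*pi_X + 1/8*pi_Y + 1/8*pi_Z + 1/4*pi_W + 1/8*pi_U
  pi_Z = 3/16*pi_X + 5/16*pi_Y + 1/16*pi_Z + 1/4*pi_W + 7/16*pi_U
  pi_W = 1/2*pi_X + 1/4*pi_Y + 1/16*pi_Z + 1/16*pi_W + 1/16*pi_U
  pi_U = 3/16*pi_X + 1/16*pi_Y + 5/16*pi_Z + 1/8*pi_W + 1/8*pi_U
with normalization: pi_X + pi_Y + pi_Z + pi_W + pi_U = 1.

Using the first 4 balance equations plus normalization, the linear system A*pi = b is:
  [-15/16, 1/4, 7/16, 5/16, 1/4] . pi = 0
  [1/16, -7/8, 1/8, 1/4, 1/8] . pi = 0
  [3/16, 5/16, -15/16, 1/4, 7/16] . pi = 0
  [1/2, 1/4, 1/16, -15/16, 1/16] . pi = 0
  [1, 1, 1, 1, 1] . pi = 1

Solving yields:
  pi_X = 27332/106071
  pi_Y = 14207/106071
  pi_Z = 1171/5051
  pi_W = 21251/106071
  pi_U = 890/5051

Verification (pi * P):
  27332/106071*1/16 + 14207/106071*1/4 + 1171/5051*7/16 + 21251/106071*5/16 + 890/5051*1/4 = 27332/106071 = pi_X  (ok)
  27332/106071*1/16 + 14207/106071*1/8 + 1171/5051*1/8 + 21251/106071*1/4 + 890/5051*1/8 = 14207/106071 = pi_Y  (ok)
  27332/106071*3/16 + 14207/106071*5/16 + 1171/5051*1/16 + 21251/106071*1/4 + 890/5051*7/16 = 1171/5051 = pi_Z  (ok)
  27332/106071*1/2 + 14207/106071*1/4 + 1171/5051*1/16 + 21251/106071*1/16 + 890/5051*1/16 = 21251/106071 = pi_W  (ok)
  27332/106071*3/16 + 14207/106071*1/16 + 1171/5051*5/16 + 21251/106071*1/8 + 890/5051*1/8 = 890/5051 = pi_U  (ok)

Answer: 27332/106071 14207/106071 1171/5051 21251/106071 890/5051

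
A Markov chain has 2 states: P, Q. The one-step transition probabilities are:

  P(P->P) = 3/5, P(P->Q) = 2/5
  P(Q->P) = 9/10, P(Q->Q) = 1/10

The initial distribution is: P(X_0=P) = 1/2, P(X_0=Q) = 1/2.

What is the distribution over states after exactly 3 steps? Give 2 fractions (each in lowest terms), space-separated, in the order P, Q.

Propagating the distribution step by step (d_{t+1} = d_t * P):
d_0 = (P=1/2, Q=1/2)
  d_1[P] = 1/2*3/5 + 1/2*9/10 = 3/4
  d_1[Q] = 1/2*2/5 + 1/2*1/10 = 1/4
d_1 = (P=3/4, Q=1/4)
  d_2[P] = 3/4*3/5 + 1/4*9/10 = 27/40
  d_2[Q] = 3/4*2/5 + 1/4*1/10 = 13/40
d_2 = (P=27/40, Q=13/40)
  d_3[P] = 27/40*3/5 + 13/40*9/10 = 279/400
  d_3[Q] = 27/40*2/5 + 13/40*1/10 = 121/400
d_3 = (P=279/400, Q=121/400)

Answer: 279/400 121/400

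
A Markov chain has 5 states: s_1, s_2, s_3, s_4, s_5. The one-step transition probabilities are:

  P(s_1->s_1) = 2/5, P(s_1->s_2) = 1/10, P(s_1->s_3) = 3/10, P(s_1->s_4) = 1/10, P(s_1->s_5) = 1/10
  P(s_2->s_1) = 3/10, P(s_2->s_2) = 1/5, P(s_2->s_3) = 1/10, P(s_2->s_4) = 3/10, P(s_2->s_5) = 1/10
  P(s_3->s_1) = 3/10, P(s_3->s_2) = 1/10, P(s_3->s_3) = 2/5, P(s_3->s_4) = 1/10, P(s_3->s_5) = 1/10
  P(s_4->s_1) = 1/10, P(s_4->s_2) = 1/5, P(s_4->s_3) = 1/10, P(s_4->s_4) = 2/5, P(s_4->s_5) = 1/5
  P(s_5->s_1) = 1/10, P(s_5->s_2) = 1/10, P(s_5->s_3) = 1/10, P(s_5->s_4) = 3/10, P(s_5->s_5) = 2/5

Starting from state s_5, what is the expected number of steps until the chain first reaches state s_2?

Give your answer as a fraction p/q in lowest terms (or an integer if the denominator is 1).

Answer: 225/28

Derivation:
Let h_i = expected steps to first reach s_2 from state i.
Boundary: h_s_2 = 0.
First-step equations for the other states:
  h_s_1 = 1 + 2/5*h_s_1 + 1/10*h_s_2 + 3/10*h_s_3 + 1/10*h_s_4 + 1/10*h_s_5
  h_s_3 = 1 + 3/10*h_s_1 + 1/10*h_s_2 + 2/5*h_s_3 + 1/10*h_s_4 + 1/10*h_s_5
  h_s_4 = 1 + 1/10*h_s_1 + 1/5*h_s_2 + 1/10*h_s_3 + 2/5*h_s_4 + 1/5*h_s_5
  h_s_5 = 1 + 1/10*h_s_1 + 1/10*h_s_2 + 1/10*h_s_3 + 3/10*h_s_4 + 2/5*h_s_5

Substituting h_s_2 = 0 and rearranging gives the linear system (I - Q) h = 1:
  [3/5, -3/10, -1/10, -1/10] . (h_s_1, h_s_3, h_s_4, h_s_5) = 1
  [-3/10, 3/5, -1/10, -1/10] . (h_s_1, h_s_3, h_s_4, h_s_5) = 1
  [-1/10, -1/10, 3/5, -1/5] . (h_s_1, h_s_3, h_s_4, h_s_5) = 1
  [-1/10, -1/10, -3/10, 3/5] . (h_s_1, h_s_3, h_s_4, h_s_5) = 1

Solving yields:
  h_s_1 = 235/28
  h_s_3 = 235/28
  h_s_4 = 50/7
  h_s_5 = 225/28

Starting state is s_5, so the expected hitting time is h_s_5 = 225/28.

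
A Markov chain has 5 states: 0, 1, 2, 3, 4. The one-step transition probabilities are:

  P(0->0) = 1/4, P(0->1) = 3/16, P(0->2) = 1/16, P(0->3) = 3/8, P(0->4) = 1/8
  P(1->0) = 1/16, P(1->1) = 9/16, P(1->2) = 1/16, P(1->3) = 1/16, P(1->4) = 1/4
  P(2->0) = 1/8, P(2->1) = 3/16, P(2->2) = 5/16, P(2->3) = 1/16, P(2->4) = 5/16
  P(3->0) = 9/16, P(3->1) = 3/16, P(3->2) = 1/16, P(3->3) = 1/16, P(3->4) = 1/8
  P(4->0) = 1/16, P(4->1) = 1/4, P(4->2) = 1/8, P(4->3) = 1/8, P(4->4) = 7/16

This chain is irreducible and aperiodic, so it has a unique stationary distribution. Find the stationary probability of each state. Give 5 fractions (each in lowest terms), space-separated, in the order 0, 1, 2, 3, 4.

Answer: 2204/13293 69/211 67/633 1744/13293 57/211

Derivation:
The stationary distribution satisfies pi = pi * P, i.e.:
  pi_0 = 1/4*pi_0 + 1/16*pi_1 + 1/8*pi_2 + 9/16*pi_3 + 1/16*pi_4
  pi_1 = 3/16*pi_0 + 9/16*pi_1 + 3/16*pi_2 + 3/16*pi_3 + 1/4*pi_4
  pi_2 = 1/16*pi_0 + 1/16*pi_1 + 5/16*pi_2 + 1/16*pi_3 + 1/8*pi_4
  pi_3 = 3/8*pi_0 + 1/16*pi_1 + 1/16*pi_2 + 1/16*pi_3 + 1/8*pi_4
  pi_4 = 1/8*pi_0 + 1/4*pi_1 + 5/16*pi_2 + 1/8*pi_3 + 7/16*pi_4
with normalization: pi_0 + pi_1 + pi_2 + pi_3 + pi_4 = 1.

Using the first 4 balance equations plus normalization, the linear system A*pi = b is:
  [-3/4, 1/16, 1/8, 9/16, 1/16] . pi = 0
  [3/16, -7/16, 3/16, 3/16, 1/4] . pi = 0
  [1/16, 1/16, -11/16, 1/16, 1/8] . pi = 0
  [3/8, 1/16, 1/16, -15/16, 1/8] . pi = 0
  [1, 1, 1, 1, 1] . pi = 1

Solving yields:
  pi_0 = 2204/13293
  pi_1 = 69/211
  pi_2 = 67/633
  pi_3 = 1744/13293
  pi_4 = 57/211

Verification (pi * P):
  2204/13293*1/4 + 69/211*1/16 + 67/633*1/8 + 1744/13293*9/16 + 57/211*1/16 = 2204/13293 = pi_0  (ok)
  2204/13293*3/16 + 69/211*9/16 + 67/633*3/16 + 1744/13293*3/16 + 57/211*1/4 = 69/211 = pi_1  (ok)
  2204/13293*1/16 + 69/211*1/16 + 67/633*5/16 + 1744/13293*1/16 + 57/211*1/8 = 67/633 = pi_2  (ok)
  2204/13293*3/8 + 69/211*1/16 + 67/633*1/16 + 1744/13293*1/16 + 57/211*1/8 = 1744/13293 = pi_3  (ok)
  2204/13293*1/8 + 69/211*1/4 + 67/633*5/16 + 1744/13293*1/8 + 57/211*7/16 = 57/211 = pi_4  (ok)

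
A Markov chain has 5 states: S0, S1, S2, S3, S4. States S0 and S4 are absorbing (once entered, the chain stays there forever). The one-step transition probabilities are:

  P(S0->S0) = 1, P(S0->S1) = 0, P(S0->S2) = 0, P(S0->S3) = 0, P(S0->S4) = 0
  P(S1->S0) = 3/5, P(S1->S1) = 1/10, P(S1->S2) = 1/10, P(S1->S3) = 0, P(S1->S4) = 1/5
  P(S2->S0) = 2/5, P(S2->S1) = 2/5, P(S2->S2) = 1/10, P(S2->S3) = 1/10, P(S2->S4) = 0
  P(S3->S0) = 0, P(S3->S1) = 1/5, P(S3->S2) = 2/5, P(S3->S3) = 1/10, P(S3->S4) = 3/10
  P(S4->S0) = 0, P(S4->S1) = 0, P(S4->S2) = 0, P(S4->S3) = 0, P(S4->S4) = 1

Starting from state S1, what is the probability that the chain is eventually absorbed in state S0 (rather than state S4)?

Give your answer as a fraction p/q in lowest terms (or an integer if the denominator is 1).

Let a_i = P(absorbed in S0 | start in state i).
Boundary conditions: a_S0 = 1, a_S4 = 0.
For each transient state i, a_i = sum_j P(i->j) * a_j:
  a_S1 = 3/5*a_S0 + 1/10*a_S1 + 1/10*a_S2 + 0*a_S3 + 1/5*a_S4
  a_S2 = 2/5*a_S0 + 2/5*a_S1 + 1/10*a_S2 + 1/10*a_S3 + 0*a_S4
  a_S3 = 0*a_S0 + 1/5*a_S1 + 2/5*a_S2 + 1/10*a_S3 + 3/10*a_S4

Substituting a_S0 = 1 and a_S4 = 0, rearrange to (I - Q) a = r where r[i] = P(i -> S0):
  [9/10, -1/10, 0] . (a_S1, a_S2, a_S3) = 3/5
  [-2/5, 9/10, -1/10] . (a_S1, a_S2, a_S3) = 2/5
  [-1/5, -2/5, 9/10] . (a_S1, a_S2, a_S3) = 0

Solving yields:
  a_S1 = 498/655
  a_S2 = 552/655
  a_S3 = 356/655

Starting state is S1, so the absorption probability is a_S1 = 498/655.

Answer: 498/655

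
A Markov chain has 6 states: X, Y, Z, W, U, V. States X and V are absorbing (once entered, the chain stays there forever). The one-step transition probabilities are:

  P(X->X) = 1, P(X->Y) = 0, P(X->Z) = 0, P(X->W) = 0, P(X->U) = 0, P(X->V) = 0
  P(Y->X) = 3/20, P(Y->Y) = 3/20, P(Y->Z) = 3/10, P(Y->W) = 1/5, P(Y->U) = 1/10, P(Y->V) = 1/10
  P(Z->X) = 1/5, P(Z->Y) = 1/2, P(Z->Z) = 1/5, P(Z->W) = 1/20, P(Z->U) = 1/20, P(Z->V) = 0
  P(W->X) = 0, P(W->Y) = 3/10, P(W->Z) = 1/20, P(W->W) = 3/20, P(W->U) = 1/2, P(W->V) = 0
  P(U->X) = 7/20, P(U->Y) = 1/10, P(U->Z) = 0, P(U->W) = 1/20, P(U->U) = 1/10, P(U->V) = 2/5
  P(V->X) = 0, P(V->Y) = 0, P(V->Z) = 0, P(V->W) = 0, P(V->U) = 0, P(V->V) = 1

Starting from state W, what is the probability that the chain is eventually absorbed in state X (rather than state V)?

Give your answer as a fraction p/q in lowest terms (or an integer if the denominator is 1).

Let a_i = P(absorbed in X | start in state i).
Boundary conditions: a_X = 1, a_V = 0.
For each transient state i, a_i = sum_j P(i->j) * a_j:
  a_Y = 3/20*a_X + 3/20*a_Y + 3/10*a_Z + 1/5*a_W + 1/10*a_U + 1/10*a_V
  a_Z = 1/5*a_X + 1/2*a_Y + 1/5*a_Z + 1/20*a_W + 1/20*a_U + 0*a_V
  a_W = 0*a_X + 3/10*a_Y + 1/20*a_Z + 3/20*a_W + 1/2*a_U + 0*a_V
  a_U = 7/20*a_X + 1/10*a_Y + 0*a_Z + 1/20*a_W + 1/10*a_U + 2/5*a_V

Substituting a_X = 1 and a_V = 0, rearrange to (I - Q) a = r where r[i] = P(i -> X):
  [17/20, -3/10, -1/5, -1/10] . (a_Y, a_Z, a_W, a_U) = 3/20
  [-1/2, 4/5, -1/20, -1/20] . (a_Y, a_Z, a_W, a_U) = 1/5
  [-3/10, -1/20, 17/20, -1/2] . (a_Y, a_Z, a_W, a_U) = 0
  [-1/10, 0, -1/20, 9/10] . (a_Y, a_Z, a_W, a_U) = 7/20

Solving yields:
  a_Y = 2817/4655
  a_Z = 3223/4655
  a_W = 503/931
  a_U = 2263/4655

Starting state is W, so the absorption probability is a_W = 503/931.

Answer: 503/931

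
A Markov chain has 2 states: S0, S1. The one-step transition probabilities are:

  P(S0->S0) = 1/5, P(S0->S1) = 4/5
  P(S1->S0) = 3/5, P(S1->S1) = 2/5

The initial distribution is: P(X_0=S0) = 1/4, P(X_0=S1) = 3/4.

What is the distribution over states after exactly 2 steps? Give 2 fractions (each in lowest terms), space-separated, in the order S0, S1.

Propagating the distribution step by step (d_{t+1} = d_t * P):
d_0 = (S0=1/4, S1=3/4)
  d_1[S0] = 1/4*1/5 + 3/4*3/5 = 1/2
  d_1[S1] = 1/4*4/5 + 3/4*2/5 = 1/2
d_1 = (S0=1/2, S1=1/2)
  d_2[S0] = 1/2*1/5 + 1/2*3/5 = 2/5
  d_2[S1] = 1/2*4/5 + 1/2*2/5 = 3/5
d_2 = (S0=2/5, S1=3/5)

Answer: 2/5 3/5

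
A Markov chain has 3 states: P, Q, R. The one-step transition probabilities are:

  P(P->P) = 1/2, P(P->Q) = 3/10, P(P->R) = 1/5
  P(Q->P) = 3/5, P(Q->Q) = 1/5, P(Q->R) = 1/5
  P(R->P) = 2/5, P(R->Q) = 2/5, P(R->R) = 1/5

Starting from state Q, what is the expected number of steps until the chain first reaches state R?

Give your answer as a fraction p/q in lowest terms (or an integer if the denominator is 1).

Answer: 5

Derivation:
Let h_i = expected steps to first reach R from state i.
Boundary: h_R = 0.
First-step equations for the other states:
  h_P = 1 + 1/2*h_P + 3/10*h_Q + 1/5*h_R
  h_Q = 1 + 3/5*h_P + 1/5*h_Q + 1/5*h_R

Substituting h_R = 0 and rearranging gives the linear system (I - Q) h = 1:
  [1/2, -3/10] . (h_P, h_Q) = 1
  [-3/5, 4/5] . (h_P, h_Q) = 1

Solving yields:
  h_P = 5
  h_Q = 5

Starting state is Q, so the expected hitting time is h_Q = 5.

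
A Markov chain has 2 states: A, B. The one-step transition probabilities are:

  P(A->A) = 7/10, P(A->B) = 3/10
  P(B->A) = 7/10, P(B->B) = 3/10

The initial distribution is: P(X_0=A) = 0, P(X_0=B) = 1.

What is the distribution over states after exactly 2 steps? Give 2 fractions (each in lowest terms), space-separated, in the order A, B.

Answer: 7/10 3/10

Derivation:
Propagating the distribution step by step (d_{t+1} = d_t * P):
d_0 = (A=0, B=1)
  d_1[A] = 0*7/10 + 1*7/10 = 7/10
  d_1[B] = 0*3/10 + 1*3/10 = 3/10
d_1 = (A=7/10, B=3/10)
  d_2[A] = 7/10*7/10 + 3/10*7/10 = 7/10
  d_2[B] = 7/10*3/10 + 3/10*3/10 = 3/10
d_2 = (A=7/10, B=3/10)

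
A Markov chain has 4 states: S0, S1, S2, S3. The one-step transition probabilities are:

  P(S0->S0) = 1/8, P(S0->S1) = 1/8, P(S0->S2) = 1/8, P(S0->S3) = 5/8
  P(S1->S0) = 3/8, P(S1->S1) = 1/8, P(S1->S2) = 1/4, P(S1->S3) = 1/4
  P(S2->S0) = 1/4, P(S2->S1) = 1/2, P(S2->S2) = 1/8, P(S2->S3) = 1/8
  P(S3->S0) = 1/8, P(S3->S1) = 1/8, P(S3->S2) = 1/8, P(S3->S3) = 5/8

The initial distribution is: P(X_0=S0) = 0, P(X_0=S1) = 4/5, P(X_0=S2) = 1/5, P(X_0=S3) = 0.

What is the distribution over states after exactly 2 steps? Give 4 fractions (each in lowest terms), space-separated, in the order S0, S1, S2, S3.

Answer: 13/64 67/320 3/20 7/16

Derivation:
Propagating the distribution step by step (d_{t+1} = d_t * P):
d_0 = (S0=0, S1=4/5, S2=1/5, S3=0)
  d_1[S0] = 0*1/8 + 4/5*3/8 + 1/5*1/4 + 0*1/8 = 7/20
  d_1[S1] = 0*1/8 + 4/5*1/8 + 1/5*1/2 + 0*1/8 = 1/5
  d_1[S2] = 0*1/8 + 4/5*1/4 + 1/5*1/8 + 0*1/8 = 9/40
  d_1[S3] = 0*5/8 + 4/5*1/4 + 1/5*1/8 + 0*5/8 = 9/40
d_1 = (S0=7/20, S1=1/5, S2=9/40, S3=9/40)
  d_2[S0] = 7/20*1/8 + 1/5*3/8 + 9/40*1/4 + 9/40*1/8 = 13/64
  d_2[S1] = 7/20*1/8 + 1/5*1/8 + 9/40*1/2 + 9/40*1/8 = 67/320
  d_2[S2] = 7/20*1/8 + 1/5*1/4 + 9/40*1/8 + 9/40*1/8 = 3/20
  d_2[S3] = 7/20*5/8 + 1/5*1/4 + 9/40*1/8 + 9/40*5/8 = 7/16
d_2 = (S0=13/64, S1=67/320, S2=3/20, S3=7/16)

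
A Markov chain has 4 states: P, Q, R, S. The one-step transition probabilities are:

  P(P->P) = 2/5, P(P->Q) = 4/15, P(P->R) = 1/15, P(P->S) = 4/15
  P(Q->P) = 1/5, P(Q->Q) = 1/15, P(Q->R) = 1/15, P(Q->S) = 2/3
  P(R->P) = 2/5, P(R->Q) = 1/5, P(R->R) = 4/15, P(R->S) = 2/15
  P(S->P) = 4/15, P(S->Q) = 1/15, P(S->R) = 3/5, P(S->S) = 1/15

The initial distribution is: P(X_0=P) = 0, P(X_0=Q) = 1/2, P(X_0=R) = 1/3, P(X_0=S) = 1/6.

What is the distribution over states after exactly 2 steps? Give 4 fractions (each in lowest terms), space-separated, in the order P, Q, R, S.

Answer: 44/135 41/270 43/135 11/54

Derivation:
Propagating the distribution step by step (d_{t+1} = d_t * P):
d_0 = (P=0, Q=1/2, R=1/3, S=1/6)
  d_1[P] = 0*2/5 + 1/2*1/5 + 1/3*2/5 + 1/6*4/15 = 5/18
  d_1[Q] = 0*4/15 + 1/2*1/15 + 1/3*1/5 + 1/6*1/15 = 1/9
  d_1[R] = 0*1/15 + 1/2*1/15 + 1/3*4/15 + 1/6*3/5 = 2/9
  d_1[S] = 0*4/15 + 1/2*2/3 + 1/3*2/15 + 1/6*1/15 = 7/18
d_1 = (P=5/18, Q=1/9, R=2/9, S=7/18)
  d_2[P] = 5/18*2/5 + 1/9*1/5 + 2/9*2/5 + 7/18*4/15 = 44/135
  d_2[Q] = 5/18*4/15 + 1/9*1/15 + 2/9*1/5 + 7/18*1/15 = 41/270
  d_2[R] = 5/18*1/15 + 1/9*1/15 + 2/9*4/15 + 7/18*3/5 = 43/135
  d_2[S] = 5/18*4/15 + 1/9*2/3 + 2/9*2/15 + 7/18*1/15 = 11/54
d_2 = (P=44/135, Q=41/270, R=43/135, S=11/54)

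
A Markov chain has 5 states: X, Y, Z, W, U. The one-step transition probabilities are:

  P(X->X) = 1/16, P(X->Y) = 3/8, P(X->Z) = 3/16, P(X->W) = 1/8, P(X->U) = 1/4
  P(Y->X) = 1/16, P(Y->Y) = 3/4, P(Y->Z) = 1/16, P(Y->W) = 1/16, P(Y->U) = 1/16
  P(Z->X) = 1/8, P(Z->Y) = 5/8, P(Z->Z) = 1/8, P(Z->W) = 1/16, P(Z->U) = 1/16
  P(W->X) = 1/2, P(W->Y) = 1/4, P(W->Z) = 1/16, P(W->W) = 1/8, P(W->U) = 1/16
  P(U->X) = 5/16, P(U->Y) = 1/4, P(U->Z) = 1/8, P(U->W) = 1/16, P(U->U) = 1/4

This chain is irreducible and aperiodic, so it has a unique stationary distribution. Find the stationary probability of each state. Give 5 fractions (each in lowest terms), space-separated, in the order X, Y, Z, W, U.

Answer: 6/47 3/5 64/705 53/705 5/47

Derivation:
The stationary distribution satisfies pi = pi * P, i.e.:
  pi_X = 1/16*pi_X + 1/16*pi_Y + 1/8*pi_Z + 1/2*pi_W + 5/16*pi_U
  pi_Y = 3/8*pi_X + 3/4*pi_Y + 5/8*pi_Z + 1/4*pi_W + 1/4*pi_U
  pi_Z = 3/16*pi_X + 1/16*pi_Y + 1/8*pi_Z + 1/16*pi_W + 1/8*pi_U
  pi_W = 1/8*pi_X + 1/16*pi_Y + 1/16*pi_Z + 1/8*pi_W + 1/16*pi_U
  pi_U = 1/4*pi_X + 1/16*pi_Y + 1/16*pi_Z + 1/16*pi_W + 1/4*pi_U
with normalization: pi_X + pi_Y + pi_Z + pi_W + pi_U = 1.

Using the first 4 balance equations plus normalization, the linear system A*pi = b is:
  [-15/16, 1/16, 1/8, 1/2, 5/16] . pi = 0
  [3/8, -1/4, 5/8, 1/4, 1/4] . pi = 0
  [3/16, 1/16, -7/8, 1/16, 1/8] . pi = 0
  [1/8, 1/16, 1/16, -7/8, 1/16] . pi = 0
  [1, 1, 1, 1, 1] . pi = 1

Solving yields:
  pi_X = 6/47
  pi_Y = 3/5
  pi_Z = 64/705
  pi_W = 53/705
  pi_U = 5/47

Verification (pi * P):
  6/47*1/16 + 3/5*1/16 + 64/705*1/8 + 53/705*1/2 + 5/47*5/16 = 6/47 = pi_X  (ok)
  6/47*3/8 + 3/5*3/4 + 64/705*5/8 + 53/705*1/4 + 5/47*1/4 = 3/5 = pi_Y  (ok)
  6/47*3/16 + 3/5*1/16 + 64/705*1/8 + 53/705*1/16 + 5/47*1/8 = 64/705 = pi_Z  (ok)
  6/47*1/8 + 3/5*1/16 + 64/705*1/16 + 53/705*1/8 + 5/47*1/16 = 53/705 = pi_W  (ok)
  6/47*1/4 + 3/5*1/16 + 64/705*1/16 + 53/705*1/16 + 5/47*1/4 = 5/47 = pi_U  (ok)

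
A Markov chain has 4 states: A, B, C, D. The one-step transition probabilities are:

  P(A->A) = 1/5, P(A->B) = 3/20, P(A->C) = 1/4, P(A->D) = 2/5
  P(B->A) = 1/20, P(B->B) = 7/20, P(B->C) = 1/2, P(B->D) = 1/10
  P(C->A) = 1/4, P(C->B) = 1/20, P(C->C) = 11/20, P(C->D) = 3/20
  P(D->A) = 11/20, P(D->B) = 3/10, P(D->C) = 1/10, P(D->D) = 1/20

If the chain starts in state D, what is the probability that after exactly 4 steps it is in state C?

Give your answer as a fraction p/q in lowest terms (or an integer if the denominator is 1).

Answer: 61669/160000

Derivation:
Computing P^4 by repeated multiplication:
P^1 =
  A: [1/5, 3/20, 1/4, 2/5]
  B: [1/20, 7/20, 1/2, 1/10]
  C: [1/4, 1/20, 11/20, 3/20]
  D: [11/20, 3/10, 1/10, 1/20]
P^2 =
  A: [33/100, 43/200, 121/400, 61/400]
  B: [83/400, 37/200, 189/400, 27/200]
  C: [109/400, 51/400, 81/200, 39/200]
  D: [71/400, 83/400, 139/400, 107/400]
P^3 =
  A: [189/800, 297/1600, 2973/8000, 413/2000]
  B: [389/1600, 4/25, 1671/4000, 1433/8000]
  C: [431/1600, 657/4000, 2993/8000, 769/4000]
  D: [2239/8000, 63/320, 183/500, 629/4000]
P^4 =
  A: [21041/80000, 579/3200, 60307/160000, 28661/160000]
  B: [41533/160000, 5347/32000, 62153/160000, 29579/160000]
  C: [41817/160000, 6971/40000, 29957/80000, 6077/32000]
  D: [39009/160000, 14109/80000, 61669/160000, 243/1250]

(P^4)[D -> C] = 61669/160000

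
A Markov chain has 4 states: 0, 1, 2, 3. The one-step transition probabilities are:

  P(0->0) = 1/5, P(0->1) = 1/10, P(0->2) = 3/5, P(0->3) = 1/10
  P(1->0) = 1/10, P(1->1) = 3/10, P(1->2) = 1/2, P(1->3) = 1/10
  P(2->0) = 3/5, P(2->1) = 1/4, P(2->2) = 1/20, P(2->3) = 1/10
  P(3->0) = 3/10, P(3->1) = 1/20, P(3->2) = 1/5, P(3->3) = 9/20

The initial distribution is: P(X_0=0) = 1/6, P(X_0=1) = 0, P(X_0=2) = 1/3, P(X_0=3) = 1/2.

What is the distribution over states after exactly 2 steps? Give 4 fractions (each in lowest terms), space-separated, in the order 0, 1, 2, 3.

Answer: 181/600 23/160 43/120 157/800

Derivation:
Propagating the distribution step by step (d_{t+1} = d_t * P):
d_0 = (0=1/6, 1=0, 2=1/3, 3=1/2)
  d_1[0] = 1/6*1/5 + 0*1/10 + 1/3*3/5 + 1/2*3/10 = 23/60
  d_1[1] = 1/6*1/10 + 0*3/10 + 1/3*1/4 + 1/2*1/20 = 1/8
  d_1[2] = 1/6*3/5 + 0*1/2 + 1/3*1/20 + 1/2*1/5 = 13/60
  d_1[3] = 1/6*1/10 + 0*1/10 + 1/3*1/10 + 1/2*9/20 = 11/40
d_1 = (0=23/60, 1=1/8, 2=13/60, 3=11/40)
  d_2[0] = 23/60*1/5 + 1/8*1/10 + 13/60*3/5 + 11/40*3/10 = 181/600
  d_2[1] = 23/60*1/10 + 1/8*3/10 + 13/60*1/4 + 11/40*1/20 = 23/160
  d_2[2] = 23/60*3/5 + 1/8*1/2 + 13/60*1/20 + 11/40*1/5 = 43/120
  d_2[3] = 23/60*1/10 + 1/8*1/10 + 13/60*1/10 + 11/40*9/20 = 157/800
d_2 = (0=181/600, 1=23/160, 2=43/120, 3=157/800)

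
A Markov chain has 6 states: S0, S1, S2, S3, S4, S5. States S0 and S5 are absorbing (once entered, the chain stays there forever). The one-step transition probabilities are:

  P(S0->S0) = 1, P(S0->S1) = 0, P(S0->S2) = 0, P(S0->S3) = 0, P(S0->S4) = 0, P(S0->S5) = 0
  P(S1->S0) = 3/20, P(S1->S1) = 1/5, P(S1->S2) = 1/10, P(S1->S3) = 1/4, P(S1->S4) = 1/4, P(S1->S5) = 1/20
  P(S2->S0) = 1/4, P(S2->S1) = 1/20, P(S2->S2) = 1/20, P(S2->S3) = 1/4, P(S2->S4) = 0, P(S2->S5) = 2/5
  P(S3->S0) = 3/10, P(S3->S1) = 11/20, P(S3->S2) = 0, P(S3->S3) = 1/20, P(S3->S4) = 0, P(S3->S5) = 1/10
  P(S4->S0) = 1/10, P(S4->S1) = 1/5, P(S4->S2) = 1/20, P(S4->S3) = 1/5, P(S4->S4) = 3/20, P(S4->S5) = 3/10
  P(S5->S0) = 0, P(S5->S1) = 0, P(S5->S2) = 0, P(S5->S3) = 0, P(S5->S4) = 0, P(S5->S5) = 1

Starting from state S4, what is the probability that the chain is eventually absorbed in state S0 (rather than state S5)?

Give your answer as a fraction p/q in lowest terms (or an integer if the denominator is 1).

Let a_i = P(absorbed in S0 | start in state i).
Boundary conditions: a_S0 = 1, a_S5 = 0.
For each transient state i, a_i = sum_j P(i->j) * a_j:
  a_S1 = 3/20*a_S0 + 1/5*a_S1 + 1/10*a_S2 + 1/4*a_S3 + 1/4*a_S4 + 1/20*a_S5
  a_S2 = 1/4*a_S0 + 1/20*a_S1 + 1/20*a_S2 + 1/4*a_S3 + 0*a_S4 + 2/5*a_S5
  a_S3 = 3/10*a_S0 + 11/20*a_S1 + 0*a_S2 + 1/20*a_S3 + 0*a_S4 + 1/10*a_S5
  a_S4 = 1/10*a_S0 + 1/5*a_S1 + 1/20*a_S2 + 1/5*a_S3 + 3/20*a_S4 + 3/10*a_S5

Substituting a_S0 = 1 and a_S5 = 0, rearrange to (I - Q) a = r where r[i] = P(i -> S0):
  [4/5, -1/10, -1/4, -1/4] . (a_S1, a_S2, a_S3, a_S4) = 3/20
  [-1/20, 19/20, -1/4, 0] . (a_S1, a_S2, a_S3, a_S4) = 1/4
  [-11/20, 0, 19/20, 0] . (a_S1, a_S2, a_S3, a_S4) = 3/10
  [-1/5, -1/20, -1/5, 17/20] . (a_S1, a_S2, a_S3, a_S4) = 1/10

Solving yields:
  a_S1 = 38866/66141
  a_S2 = 30869/66141
  a_S3 = 43388/66141
  a_S4 = 28951/66141

Starting state is S4, so the absorption probability is a_S4 = 28951/66141.

Answer: 28951/66141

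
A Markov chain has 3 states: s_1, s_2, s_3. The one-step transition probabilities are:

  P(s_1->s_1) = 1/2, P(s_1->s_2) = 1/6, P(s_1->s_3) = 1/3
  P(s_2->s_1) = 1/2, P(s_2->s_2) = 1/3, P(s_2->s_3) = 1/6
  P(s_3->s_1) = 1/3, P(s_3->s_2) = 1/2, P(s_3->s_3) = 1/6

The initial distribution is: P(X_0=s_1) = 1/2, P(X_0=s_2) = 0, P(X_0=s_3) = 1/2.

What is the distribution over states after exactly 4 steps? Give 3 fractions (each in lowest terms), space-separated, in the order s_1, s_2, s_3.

Propagating the distribution step by step (d_{t+1} = d_t * P):
d_0 = (s_1=1/2, s_2=0, s_3=1/2)
  d_1[s_1] = 1/2*1/2 + 0*1/2 + 1/2*1/3 = 5/12
  d_1[s_2] = 1/2*1/6 + 0*1/3 + 1/2*1/2 = 1/3
  d_1[s_3] = 1/2*1/3 + 0*1/6 + 1/2*1/6 = 1/4
d_1 = (s_1=5/12, s_2=1/3, s_3=1/4)
  d_2[s_1] = 5/12*1/2 + 1/3*1/2 + 1/4*1/3 = 11/24
  d_2[s_2] = 5/12*1/6 + 1/3*1/3 + 1/4*1/2 = 11/36
  d_2[s_3] = 5/12*1/3 + 1/3*1/6 + 1/4*1/6 = 17/72
d_2 = (s_1=11/24, s_2=11/36, s_3=17/72)
  d_3[s_1] = 11/24*1/2 + 11/36*1/2 + 17/72*1/3 = 199/432
  d_3[s_2] = 11/24*1/6 + 11/36*1/3 + 17/72*1/2 = 8/27
  d_3[s_3] = 11/24*1/3 + 11/36*1/6 + 17/72*1/6 = 35/144
d_3 = (s_1=199/432, s_2=8/27, s_3=35/144)
  d_4[s_1] = 199/432*1/2 + 8/27*1/2 + 35/144*1/3 = 397/864
  d_4[s_2] = 199/432*1/6 + 8/27*1/3 + 35/144*1/2 = 385/1296
  d_4[s_3] = 199/432*1/3 + 8/27*1/6 + 35/144*1/6 = 631/2592
d_4 = (s_1=397/864, s_2=385/1296, s_3=631/2592)

Answer: 397/864 385/1296 631/2592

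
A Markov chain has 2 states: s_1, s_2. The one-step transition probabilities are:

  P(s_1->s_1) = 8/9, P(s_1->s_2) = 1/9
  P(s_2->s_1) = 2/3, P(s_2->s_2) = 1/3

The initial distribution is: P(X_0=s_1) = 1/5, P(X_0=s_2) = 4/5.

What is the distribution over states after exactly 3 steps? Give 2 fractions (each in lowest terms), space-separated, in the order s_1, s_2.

Answer: 3098/3645 547/3645

Derivation:
Propagating the distribution step by step (d_{t+1} = d_t * P):
d_0 = (s_1=1/5, s_2=4/5)
  d_1[s_1] = 1/5*8/9 + 4/5*2/3 = 32/45
  d_1[s_2] = 1/5*1/9 + 4/5*1/3 = 13/45
d_1 = (s_1=32/45, s_2=13/45)
  d_2[s_1] = 32/45*8/9 + 13/45*2/3 = 334/405
  d_2[s_2] = 32/45*1/9 + 13/45*1/3 = 71/405
d_2 = (s_1=334/405, s_2=71/405)
  d_3[s_1] = 334/405*8/9 + 71/405*2/3 = 3098/3645
  d_3[s_2] = 334/405*1/9 + 71/405*1/3 = 547/3645
d_3 = (s_1=3098/3645, s_2=547/3645)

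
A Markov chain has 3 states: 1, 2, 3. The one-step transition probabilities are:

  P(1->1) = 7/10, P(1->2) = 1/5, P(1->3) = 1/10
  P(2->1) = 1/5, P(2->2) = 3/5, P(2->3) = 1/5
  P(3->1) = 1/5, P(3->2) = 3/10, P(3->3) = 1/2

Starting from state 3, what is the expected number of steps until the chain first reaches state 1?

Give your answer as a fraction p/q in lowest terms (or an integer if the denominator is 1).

Answer: 5

Derivation:
Let h_i = expected steps to first reach 1 from state i.
Boundary: h_1 = 0.
First-step equations for the other states:
  h_2 = 1 + 1/5*h_1 + 3/5*h_2 + 1/5*h_3
  h_3 = 1 + 1/5*h_1 + 3/10*h_2 + 1/2*h_3

Substituting h_1 = 0 and rearranging gives the linear system (I - Q) h = 1:
  [2/5, -1/5] . (h_2, h_3) = 1
  [-3/10, 1/2] . (h_2, h_3) = 1

Solving yields:
  h_2 = 5
  h_3 = 5

Starting state is 3, so the expected hitting time is h_3 = 5.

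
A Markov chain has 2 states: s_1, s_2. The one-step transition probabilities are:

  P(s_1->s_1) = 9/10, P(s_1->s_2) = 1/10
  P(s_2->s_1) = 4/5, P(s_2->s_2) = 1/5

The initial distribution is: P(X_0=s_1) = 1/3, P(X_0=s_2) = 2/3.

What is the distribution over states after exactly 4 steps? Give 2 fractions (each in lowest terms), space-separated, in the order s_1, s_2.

Answer: 5333/6000 667/6000

Derivation:
Propagating the distribution step by step (d_{t+1} = d_t * P):
d_0 = (s_1=1/3, s_2=2/3)
  d_1[s_1] = 1/3*9/10 + 2/3*4/5 = 5/6
  d_1[s_2] = 1/3*1/10 + 2/3*1/5 = 1/6
d_1 = (s_1=5/6, s_2=1/6)
  d_2[s_1] = 5/6*9/10 + 1/6*4/5 = 53/60
  d_2[s_2] = 5/6*1/10 + 1/6*1/5 = 7/60
d_2 = (s_1=53/60, s_2=7/60)
  d_3[s_1] = 53/60*9/10 + 7/60*4/5 = 533/600
  d_3[s_2] = 53/60*1/10 + 7/60*1/5 = 67/600
d_3 = (s_1=533/600, s_2=67/600)
  d_4[s_1] = 533/600*9/10 + 67/600*4/5 = 5333/6000
  d_4[s_2] = 533/600*1/10 + 67/600*1/5 = 667/6000
d_4 = (s_1=5333/6000, s_2=667/6000)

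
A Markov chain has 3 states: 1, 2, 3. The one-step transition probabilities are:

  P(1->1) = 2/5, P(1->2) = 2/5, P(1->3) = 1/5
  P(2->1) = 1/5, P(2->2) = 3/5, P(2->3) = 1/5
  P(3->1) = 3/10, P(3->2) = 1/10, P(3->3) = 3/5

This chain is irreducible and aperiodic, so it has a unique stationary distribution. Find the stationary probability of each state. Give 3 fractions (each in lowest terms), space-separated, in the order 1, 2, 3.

Answer: 7/24 3/8 1/3

Derivation:
The stationary distribution satisfies pi = pi * P, i.e.:
  pi_1 = 2/5*pi_1 + 1/5*pi_2 + 3/10*pi_3
  pi_2 = 2/5*pi_1 + 3/5*pi_2 + 1/10*pi_3
  pi_3 = 1/5*pi_1 + 1/5*pi_2 + 3/5*pi_3
with normalization: pi_1 + pi_2 + pi_3 = 1.

Using the first 2 balance equations plus normalization, the linear system A*pi = b is:
  [-3/5, 1/5, 3/10] . pi = 0
  [2/5, -2/5, 1/10] . pi = 0
  [1, 1, 1] . pi = 1

Solving yields:
  pi_1 = 7/24
  pi_2 = 3/8
  pi_3 = 1/3

Verification (pi * P):
  7/24*2/5 + 3/8*1/5 + 1/3*3/10 = 7/24 = pi_1  (ok)
  7/24*2/5 + 3/8*3/5 + 1/3*1/10 = 3/8 = pi_2  (ok)
  7/24*1/5 + 3/8*1/5 + 1/3*3/5 = 1/3 = pi_3  (ok)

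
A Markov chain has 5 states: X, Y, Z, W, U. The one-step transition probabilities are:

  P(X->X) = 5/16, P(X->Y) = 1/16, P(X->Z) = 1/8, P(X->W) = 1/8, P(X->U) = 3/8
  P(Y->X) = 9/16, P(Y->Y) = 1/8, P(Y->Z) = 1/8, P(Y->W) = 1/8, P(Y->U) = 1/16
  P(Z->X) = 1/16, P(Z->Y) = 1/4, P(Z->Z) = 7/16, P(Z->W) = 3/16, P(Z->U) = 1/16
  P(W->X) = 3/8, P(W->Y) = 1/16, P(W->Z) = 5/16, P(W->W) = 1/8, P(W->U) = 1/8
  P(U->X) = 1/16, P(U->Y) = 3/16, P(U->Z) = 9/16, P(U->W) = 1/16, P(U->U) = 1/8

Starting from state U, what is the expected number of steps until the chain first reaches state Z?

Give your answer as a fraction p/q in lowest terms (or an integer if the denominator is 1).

Answer: 10448/4017

Derivation:
Let h_i = expected steps to first reach Z from state i.
Boundary: h_Z = 0.
First-step equations for the other states:
  h_X = 1 + 5/16*h_X + 1/16*h_Y + 1/8*h_Z + 1/8*h_W + 3/8*h_U
  h_Y = 1 + 9/16*h_X + 1/8*h_Y + 1/8*h_Z + 1/8*h_W + 1/16*h_U
  h_W = 1 + 3/8*h_X + 1/16*h_Y + 5/16*h_Z + 1/8*h_W + 1/8*h_U
  h_U = 1 + 1/16*h_X + 3/16*h_Y + 9/16*h_Z + 1/16*h_W + 1/8*h_U

Substituting h_Z = 0 and rearranging gives the linear system (I - Q) h = 1:
  [11/16, -1/16, -1/8, -3/8] . (h_X, h_Y, h_W, h_U) = 1
  [-9/16, 7/8, -1/8, -1/16] . (h_X, h_Y, h_W, h_U) = 1
  [-3/8, -1/16, 7/8, -1/8] . (h_X, h_Y, h_W, h_U) = 1
  [-1/16, -3/16, -1/16, 7/8] . (h_X, h_Y, h_W, h_U) = 1

Solving yields:
  h_X = 15680/4017
  h_Y = 5808/1339
  h_W = 14048/4017
  h_U = 10448/4017

Starting state is U, so the expected hitting time is h_U = 10448/4017.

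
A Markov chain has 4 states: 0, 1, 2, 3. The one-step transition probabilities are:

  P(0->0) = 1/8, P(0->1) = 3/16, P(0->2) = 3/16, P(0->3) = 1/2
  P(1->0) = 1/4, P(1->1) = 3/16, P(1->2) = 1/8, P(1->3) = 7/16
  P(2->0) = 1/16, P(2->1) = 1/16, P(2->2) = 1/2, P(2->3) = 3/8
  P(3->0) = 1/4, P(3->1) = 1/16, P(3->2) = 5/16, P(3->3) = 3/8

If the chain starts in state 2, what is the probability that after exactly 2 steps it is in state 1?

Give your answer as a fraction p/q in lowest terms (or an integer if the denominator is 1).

Answer: 5/64

Derivation:
Computing P^2 by repeated multiplication:
P^1 =
  0: [1/8, 3/16, 3/16, 1/2]
  1: [1/4, 3/16, 1/8, 7/16]
  2: [1/16, 1/16, 1/2, 3/8]
  3: [1/4, 1/16, 5/16, 3/8]
P^2 =
  0: [51/256, 13/128, 19/64, 103/256]
  1: [25/128, 15/128, 69/256, 107/256]
  2: [19/128, 5/64, 99/256, 99/256]
  3: [41/256, 13/128, 21/64, 105/256]

(P^2)[2 -> 1] = 5/64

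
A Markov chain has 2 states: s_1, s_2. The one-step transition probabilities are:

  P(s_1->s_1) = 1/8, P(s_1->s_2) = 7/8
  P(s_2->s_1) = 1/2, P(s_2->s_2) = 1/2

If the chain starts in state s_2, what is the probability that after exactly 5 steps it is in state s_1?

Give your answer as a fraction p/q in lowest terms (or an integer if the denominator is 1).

Computing P^5 by repeated multiplication:
P^1 =
  s_1: [1/8, 7/8]
  s_2: [1/2, 1/2]
P^2 =
  s_1: [29/64, 35/64]
  s_2: [5/16, 11/16]
P^3 =
  s_1: [169/512, 343/512]
  s_2: [49/128, 79/128]
P^4 =
  s_1: [1541/4096, 2555/4096]
  s_2: [365/1024, 659/1024]
P^5 =
  s_1: [11761/32768, 21007/32768]
  s_2: [3001/8192, 5191/8192]

(P^5)[s_2 -> s_1] = 3001/8192

Answer: 3001/8192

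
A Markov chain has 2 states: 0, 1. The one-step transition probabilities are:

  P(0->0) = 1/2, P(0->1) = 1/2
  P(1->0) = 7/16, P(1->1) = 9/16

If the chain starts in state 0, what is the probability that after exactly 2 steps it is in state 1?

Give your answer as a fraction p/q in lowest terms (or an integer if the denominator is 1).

Computing P^2 by repeated multiplication:
P^1 =
  0: [1/2, 1/2]
  1: [7/16, 9/16]
P^2 =
  0: [15/32, 17/32]
  1: [119/256, 137/256]

(P^2)[0 -> 1] = 17/32

Answer: 17/32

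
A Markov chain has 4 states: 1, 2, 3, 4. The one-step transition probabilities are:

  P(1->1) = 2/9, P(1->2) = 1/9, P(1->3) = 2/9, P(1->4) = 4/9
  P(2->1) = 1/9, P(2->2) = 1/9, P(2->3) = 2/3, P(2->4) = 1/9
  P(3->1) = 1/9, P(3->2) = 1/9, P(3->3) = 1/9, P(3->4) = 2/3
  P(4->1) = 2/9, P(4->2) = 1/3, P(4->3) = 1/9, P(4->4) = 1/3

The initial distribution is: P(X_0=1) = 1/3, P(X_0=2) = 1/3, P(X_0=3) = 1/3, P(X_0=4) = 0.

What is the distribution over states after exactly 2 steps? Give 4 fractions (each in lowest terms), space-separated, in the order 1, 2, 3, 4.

Propagating the distribution step by step (d_{t+1} = d_t * P):
d_0 = (1=1/3, 2=1/3, 3=1/3, 4=0)
  d_1[1] = 1/3*2/9 + 1/3*1/9 + 1/3*1/9 + 0*2/9 = 4/27
  d_1[2] = 1/3*1/9 + 1/3*1/9 + 1/3*1/9 + 0*1/3 = 1/9
  d_1[3] = 1/3*2/9 + 1/3*2/3 + 1/3*1/9 + 0*1/9 = 1/3
  d_1[4] = 1/3*4/9 + 1/3*1/9 + 1/3*2/3 + 0*1/3 = 11/27
d_1 = (1=4/27, 2=1/9, 3=1/3, 4=11/27)
  d_2[1] = 4/27*2/9 + 1/9*1/9 + 1/3*1/9 + 11/27*2/9 = 14/81
  d_2[2] = 4/27*1/9 + 1/9*1/9 + 1/3*1/9 + 11/27*1/3 = 49/243
  d_2[3] = 4/27*2/9 + 1/9*2/3 + 1/3*1/9 + 11/27*1/9 = 46/243
  d_2[4] = 4/27*4/9 + 1/9*1/9 + 1/3*2/3 + 11/27*1/3 = 106/243
d_2 = (1=14/81, 2=49/243, 3=46/243, 4=106/243)

Answer: 14/81 49/243 46/243 106/243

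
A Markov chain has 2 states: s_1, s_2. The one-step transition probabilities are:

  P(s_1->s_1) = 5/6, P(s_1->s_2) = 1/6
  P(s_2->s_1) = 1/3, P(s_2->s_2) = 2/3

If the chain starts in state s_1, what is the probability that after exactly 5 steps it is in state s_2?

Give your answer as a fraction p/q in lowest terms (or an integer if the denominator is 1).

Computing P^5 by repeated multiplication:
P^1 =
  s_1: [5/6, 1/6]
  s_2: [1/3, 2/3]
P^2 =
  s_1: [3/4, 1/4]
  s_2: [1/2, 1/2]
P^3 =
  s_1: [17/24, 7/24]
  s_2: [7/12, 5/12]
P^4 =
  s_1: [11/16, 5/16]
  s_2: [5/8, 3/8]
P^5 =
  s_1: [65/96, 31/96]
  s_2: [31/48, 17/48]

(P^5)[s_1 -> s_2] = 31/96

Answer: 31/96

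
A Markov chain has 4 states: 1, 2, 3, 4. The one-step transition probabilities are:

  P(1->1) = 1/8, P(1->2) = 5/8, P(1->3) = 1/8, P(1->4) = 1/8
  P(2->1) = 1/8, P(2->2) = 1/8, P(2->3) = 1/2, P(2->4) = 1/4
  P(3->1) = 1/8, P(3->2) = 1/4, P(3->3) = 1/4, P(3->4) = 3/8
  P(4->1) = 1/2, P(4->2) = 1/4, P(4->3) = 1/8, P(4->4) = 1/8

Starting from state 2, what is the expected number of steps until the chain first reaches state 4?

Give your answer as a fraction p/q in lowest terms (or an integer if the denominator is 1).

Let h_i = expected steps to first reach 4 from state i.
Boundary: h_4 = 0.
First-step equations for the other states:
  h_1 = 1 + 1/8*h_1 + 5/8*h_2 + 1/8*h_3 + 1/8*h_4
  h_2 = 1 + 1/8*h_1 + 1/8*h_2 + 1/2*h_3 + 1/4*h_4
  h_3 = 1 + 1/8*h_1 + 1/4*h_2 + 1/4*h_3 + 3/8*h_4

Substituting h_4 = 0 and rearranging gives the linear system (I - Q) h = 1:
  [7/8, -5/8, -1/8] . (h_1, h_2, h_3) = 1
  [-1/8, 7/8, -1/2] . (h_1, h_2, h_3) = 1
  [-1/8, -1/4, 3/4] . (h_1, h_2, h_3) = 1

Solving yields:
  h_1 = 744/179
  h_2 = 640/179
  h_3 = 576/179

Starting state is 2, so the expected hitting time is h_2 = 640/179.

Answer: 640/179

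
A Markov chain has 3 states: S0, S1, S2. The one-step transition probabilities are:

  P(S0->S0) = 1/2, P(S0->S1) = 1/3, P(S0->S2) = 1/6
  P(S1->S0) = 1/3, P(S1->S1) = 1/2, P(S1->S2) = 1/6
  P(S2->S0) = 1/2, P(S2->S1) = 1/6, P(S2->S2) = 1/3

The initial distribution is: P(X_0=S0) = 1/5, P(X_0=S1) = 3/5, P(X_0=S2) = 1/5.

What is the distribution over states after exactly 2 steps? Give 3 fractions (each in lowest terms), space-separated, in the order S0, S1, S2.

Propagating the distribution step by step (d_{t+1} = d_t * P):
d_0 = (S0=1/5, S1=3/5, S2=1/5)
  d_1[S0] = 1/5*1/2 + 3/5*1/3 + 1/5*1/2 = 2/5
  d_1[S1] = 1/5*1/3 + 3/5*1/2 + 1/5*1/6 = 2/5
  d_1[S2] = 1/5*1/6 + 3/5*1/6 + 1/5*1/3 = 1/5
d_1 = (S0=2/5, S1=2/5, S2=1/5)
  d_2[S0] = 2/5*1/2 + 2/5*1/3 + 1/5*1/2 = 13/30
  d_2[S1] = 2/5*1/3 + 2/5*1/2 + 1/5*1/6 = 11/30
  d_2[S2] = 2/5*1/6 + 2/5*1/6 + 1/5*1/3 = 1/5
d_2 = (S0=13/30, S1=11/30, S2=1/5)

Answer: 13/30 11/30 1/5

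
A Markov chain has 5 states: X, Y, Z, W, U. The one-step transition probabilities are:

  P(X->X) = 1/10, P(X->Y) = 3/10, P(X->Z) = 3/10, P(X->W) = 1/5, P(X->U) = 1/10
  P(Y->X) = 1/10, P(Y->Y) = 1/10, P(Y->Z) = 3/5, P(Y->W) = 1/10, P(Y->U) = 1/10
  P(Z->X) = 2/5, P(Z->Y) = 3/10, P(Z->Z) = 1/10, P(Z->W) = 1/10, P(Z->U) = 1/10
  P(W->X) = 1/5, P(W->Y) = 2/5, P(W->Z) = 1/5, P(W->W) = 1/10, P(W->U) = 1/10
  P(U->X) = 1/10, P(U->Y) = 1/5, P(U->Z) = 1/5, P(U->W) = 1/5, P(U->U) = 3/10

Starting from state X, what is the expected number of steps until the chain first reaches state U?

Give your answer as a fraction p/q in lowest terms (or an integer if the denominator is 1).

Answer: 10

Derivation:
Let h_i = expected steps to first reach U from state i.
Boundary: h_U = 0.
First-step equations for the other states:
  h_X = 1 + 1/10*h_X + 3/10*h_Y + 3/10*h_Z + 1/5*h_W + 1/10*h_U
  h_Y = 1 + 1/10*h_X + 1/10*h_Y + 3/5*h_Z + 1/10*h_W + 1/10*h_U
  h_Z = 1 + 2/5*h_X + 3/10*h_Y + 1/10*h_Z + 1/10*h_W + 1/10*h_U
  h_W = 1 + 1/5*h_X + 2/5*h_Y + 1/5*h_Z + 1/10*h_W + 1/10*h_U

Substituting h_U = 0 and rearranging gives the linear system (I - Q) h = 1:
  [9/10, -3/10, -3/10, -1/5] . (h_X, h_Y, h_Z, h_W) = 1
  [-1/10, 9/10, -3/5, -1/10] . (h_X, h_Y, h_Z, h_W) = 1
  [-2/5, -3/10, 9/10, -1/10] . (h_X, h_Y, h_Z, h_W) = 1
  [-1/5, -2/5, -1/5, 9/10] . (h_X, h_Y, h_Z, h_W) = 1

Solving yields:
  h_X = 10
  h_Y = 10
  h_Z = 10
  h_W = 10

Starting state is X, so the expected hitting time is h_X = 10.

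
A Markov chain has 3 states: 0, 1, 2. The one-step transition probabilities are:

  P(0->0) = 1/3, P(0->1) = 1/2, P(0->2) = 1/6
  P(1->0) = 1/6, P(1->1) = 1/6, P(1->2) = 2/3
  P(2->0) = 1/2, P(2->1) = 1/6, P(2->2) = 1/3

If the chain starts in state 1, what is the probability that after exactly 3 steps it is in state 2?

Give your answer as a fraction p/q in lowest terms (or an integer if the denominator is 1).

Answer: 73/216

Derivation:
Computing P^3 by repeated multiplication:
P^1 =
  0: [1/3, 1/2, 1/6]
  1: [1/6, 1/6, 2/3]
  2: [1/2, 1/6, 1/3]
P^2 =
  0: [5/18, 5/18, 4/9]
  1: [5/12, 2/9, 13/36]
  2: [13/36, 1/3, 11/36]
P^3 =
  0: [13/36, 7/27, 41/108]
  1: [77/216, 11/36, 73/216]
  2: [71/216, 31/108, 83/216]

(P^3)[1 -> 2] = 73/216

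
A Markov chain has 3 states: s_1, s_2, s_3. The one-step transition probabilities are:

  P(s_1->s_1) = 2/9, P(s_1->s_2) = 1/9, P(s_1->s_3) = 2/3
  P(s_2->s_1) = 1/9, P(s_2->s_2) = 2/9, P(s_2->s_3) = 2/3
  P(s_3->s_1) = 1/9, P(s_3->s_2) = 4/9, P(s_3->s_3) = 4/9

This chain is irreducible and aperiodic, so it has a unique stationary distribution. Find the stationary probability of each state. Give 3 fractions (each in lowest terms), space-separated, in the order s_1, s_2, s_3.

The stationary distribution satisfies pi = pi * P, i.e.:
  pi_s_1 = 2/9*pi_s_1 + 1/9*pi_s_2 + 1/9*pi_s_3
  pi_s_2 = 1/9*pi_s_1 + 2/9*pi_s_2 + 4/9*pi_s_3
  pi_s_3 = 2/3*pi_s_1 + 2/3*pi_s_2 + 4/9*pi_s_3
with normalization: pi_s_1 + pi_s_2 + pi_s_3 = 1.

Using the first 2 balance equations plus normalization, the linear system A*pi = b is:
  [-7/9, 1/9, 1/9] . pi = 0
  [1/9, -7/9, 4/9] . pi = 0
  [1, 1, 1] . pi = 1

Solving yields:
  pi_s_1 = 1/8
  pi_s_2 = 29/88
  pi_s_3 = 6/11

Verification (pi * P):
  1/8*2/9 + 29/88*1/9 + 6/11*1/9 = 1/8 = pi_s_1  (ok)
  1/8*1/9 + 29/88*2/9 + 6/11*4/9 = 29/88 = pi_s_2  (ok)
  1/8*2/3 + 29/88*2/3 + 6/11*4/9 = 6/11 = pi_s_3  (ok)

Answer: 1/8 29/88 6/11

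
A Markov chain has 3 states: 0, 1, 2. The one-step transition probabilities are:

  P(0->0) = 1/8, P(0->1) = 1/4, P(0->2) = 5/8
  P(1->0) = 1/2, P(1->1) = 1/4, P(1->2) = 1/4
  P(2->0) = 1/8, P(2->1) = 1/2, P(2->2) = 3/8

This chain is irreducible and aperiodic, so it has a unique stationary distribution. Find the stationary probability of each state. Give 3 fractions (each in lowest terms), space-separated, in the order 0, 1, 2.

The stationary distribution satisfies pi = pi * P, i.e.:
  pi_0 = 1/8*pi_0 + 1/2*pi_1 + 1/8*pi_2
  pi_1 = 1/4*pi_0 + 1/4*pi_1 + 1/2*pi_2
  pi_2 = 5/8*pi_0 + 1/4*pi_1 + 3/8*pi_2
with normalization: pi_0 + pi_1 + pi_2 = 1.

Using the first 2 balance equations plus normalization, the linear system A*pi = b is:
  [-7/8, 1/2, 1/8] . pi = 0
  [1/4, -3/4, 1/2] . pi = 0
  [1, 1, 1] . pi = 1

Solving yields:
  pi_0 = 11/43
  pi_1 = 15/43
  pi_2 = 17/43

Verification (pi * P):
  11/43*1/8 + 15/43*1/2 + 17/43*1/8 = 11/43 = pi_0  (ok)
  11/43*1/4 + 15/43*1/4 + 17/43*1/2 = 15/43 = pi_1  (ok)
  11/43*5/8 + 15/43*1/4 + 17/43*3/8 = 17/43 = pi_2  (ok)

Answer: 11/43 15/43 17/43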